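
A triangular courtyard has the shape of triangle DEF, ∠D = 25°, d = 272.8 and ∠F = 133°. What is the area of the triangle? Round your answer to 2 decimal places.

The third angle is ∠E = 180° − ∠F − ∠D = 22.00°.
Law of sines: e = d·sin E/sin D ≈ 241.81.
Law of sines: f = d·sin F/sin D ≈ 472.09.
Area = ½·d·e·sin F ≈ 24122.

24122.00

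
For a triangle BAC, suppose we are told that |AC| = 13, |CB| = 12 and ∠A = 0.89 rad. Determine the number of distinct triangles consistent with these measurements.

2

|AC|·sin A = 13·sin(0.89 rad) ≈ 10.1.
Since |AC| sin A < |CB| < |AC| (10.1 < 12 < 13), two triangles exist.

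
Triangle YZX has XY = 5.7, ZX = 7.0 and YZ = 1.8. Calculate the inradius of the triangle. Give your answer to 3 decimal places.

Semiperimeter s = (7 + 5.7 + 1.8)/2 = 7.25.
Heron's formula: area = √(7.25·0.25·1.55·5.45) ≈ 3.9129.
Inradius = area/s = 3.9129/7.25 ≈ 0.53972.

0.540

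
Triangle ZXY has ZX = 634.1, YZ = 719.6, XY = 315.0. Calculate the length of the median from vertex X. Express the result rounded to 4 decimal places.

m_X ≈ 348.1348

Median from X: ½√(2·ZX² + 2·XY² − YZ²) ≈ 348.13.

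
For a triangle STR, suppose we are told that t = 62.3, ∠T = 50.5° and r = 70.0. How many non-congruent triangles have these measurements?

r·sin T = 70.0·sin(50.5°) ≈ 54.01.
Since r sin T < t < r (54.01 < 62.3 < 70.0), two triangles exist.

2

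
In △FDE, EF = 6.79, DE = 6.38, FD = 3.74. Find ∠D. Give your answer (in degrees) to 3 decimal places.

∠D ≈ 79.633°

By the law of cosines, cos D = (FD² + DE² − EF²) / (2·FD·DE) ≈ 0.17996, so ∠D ≈ 79.63°.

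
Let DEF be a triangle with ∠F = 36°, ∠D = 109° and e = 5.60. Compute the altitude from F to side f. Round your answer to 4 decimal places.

5.2949

The third angle is ∠E = 180° − ∠F − ∠D = 35.00°.
Law of sines: d = e·sin D/sin E ≈ 9.2314.
Law of sines: f = e·sin F/sin E ≈ 5.7387.
Area = ½·e·d·sin F ≈ 15.193.
The altitude from F has length 2·area/f ≈ 5.2949.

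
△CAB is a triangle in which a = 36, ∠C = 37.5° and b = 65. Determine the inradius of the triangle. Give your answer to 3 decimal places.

r ≈ 9.925

By the law of cosines, c² = a² + b² − 2·a·b·cos C = 1808.1, so c ≈ 42.522.
Area = ½·a·b·sin C ≈ 712.25.
Semiperimeter s = (42.522+36+65)/2 = 71.761.
Inradius = area/s = 712.25/71.761 ≈ 9.9253.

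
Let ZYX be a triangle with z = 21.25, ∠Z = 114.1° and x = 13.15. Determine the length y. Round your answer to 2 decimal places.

Law of sines: sin X = x·sin Z/z ≈ 0.56488.
Since z ≥ x, only the acute value applies: ∠X ≈ 34.39°.
Then ∠Y = 180° − ∠Z − ∠X ≈ 31.51°.
Law of sines gives y = z·sin Y/sin Z ≈ 12.165.

12.17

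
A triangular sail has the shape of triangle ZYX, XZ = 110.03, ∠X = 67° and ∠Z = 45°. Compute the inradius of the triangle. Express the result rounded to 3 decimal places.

The third angle is ∠Y = 180° − ∠X − ∠Z = 68.00°.
Law of sines: YX = XZ·sin Z/sin Y ≈ 83.913.
Law of sines: ZY = XZ·sin X/sin Y ≈ 109.24.
Area = ½·XZ·YX·sin X ≈ 4249.5.
Semiperimeter s = (83.913+110.03+109.24)/2 = 151.59.
Inradius = area/s = 4249.5/151.59 ≈ 28.033.

r ≈ 28.033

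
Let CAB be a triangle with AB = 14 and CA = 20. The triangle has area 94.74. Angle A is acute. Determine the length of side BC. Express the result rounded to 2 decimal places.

From area = ½·CA·AB·sin A, we get sin A = 2·area/(CA·AB) ≈ 0.67671.
Taking the acute solution, ∠A ≈ 42.59°.
Law of cosines then gives BC ≈ 13.554.

13.55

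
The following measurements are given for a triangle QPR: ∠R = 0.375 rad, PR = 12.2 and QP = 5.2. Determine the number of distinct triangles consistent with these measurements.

PR·sin R = 12.2·sin(0.375 rad) ≈ 4.469.
Since PR sin R < QP < PR (4.469 < 5.2 < 12.2), two triangles exist.

2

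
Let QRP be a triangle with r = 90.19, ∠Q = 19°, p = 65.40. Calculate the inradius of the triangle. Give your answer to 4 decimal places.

By the law of cosines, q² = r² + p² − 2·r·p·cos Q = 1257.3, so q ≈ 35.458.
Area = ½·r·p·sin Q ≈ 960.17.
Semiperimeter s = (35.458+90.19+65.4)/2 = 95.524.
Inradius = area/s = 960.17/95.524 ≈ 10.052.

10.0516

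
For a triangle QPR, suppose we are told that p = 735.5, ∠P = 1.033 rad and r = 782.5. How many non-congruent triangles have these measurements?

r·sin P = 782.5·sin(1.033 rad) ≈ 672.
Since r sin P < p < r (672 < 735.5 < 782.5), two triangles exist.

2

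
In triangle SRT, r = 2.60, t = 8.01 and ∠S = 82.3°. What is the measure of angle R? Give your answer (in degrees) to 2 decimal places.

By the law of cosines, s² = r² + t² − 2·r·t·cos S = 65.339, so s ≈ 8.0833.
Law of cosines again: cos R = (t² + s² − r²)/(2·t·s) ≈ 0.94784, so ∠R ≈ 18.59°.

18.59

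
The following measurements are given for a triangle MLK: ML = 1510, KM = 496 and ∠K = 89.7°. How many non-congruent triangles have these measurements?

1

KM·sin K = 496·sin(89.7°) ≈ 496.
Since ML ≥ KM, exactly one triangle exists.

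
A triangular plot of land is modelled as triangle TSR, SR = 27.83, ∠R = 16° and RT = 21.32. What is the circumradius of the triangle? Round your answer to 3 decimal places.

By the law of cosines, TS² = SR² + RT² − 2·SR·RT·cos R = 88.35, so TS ≈ 9.3995.
Area = ½·SR·RT·sin R ≈ 81.773.
Circumradius = TS/(2 sin R) ≈ 17.05.

17.050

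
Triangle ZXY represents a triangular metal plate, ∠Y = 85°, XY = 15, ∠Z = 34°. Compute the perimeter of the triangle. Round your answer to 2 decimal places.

65.18

The third angle is ∠X = 180° − ∠Y − ∠Z = 61.00°.
Law of sines: YZ = XY·sin X/sin Z ≈ 23.461.
Law of sines: ZX = XY·sin Y/sin Z ≈ 26.722.
Semiperimeter s = (15+23.461+26.722)/2 = 32.592.
Perimeter = 15 + 23.461 + 26.722 = 65.183.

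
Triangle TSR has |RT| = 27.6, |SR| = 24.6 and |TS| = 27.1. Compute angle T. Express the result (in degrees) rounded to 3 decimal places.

By the law of cosines, cos T = (|RT|² + |TS|² − |SR|²) / (2·|RT|·|TS|) ≈ 0.59563, so ∠T ≈ 53.44°.

∠T ≈ 53.443°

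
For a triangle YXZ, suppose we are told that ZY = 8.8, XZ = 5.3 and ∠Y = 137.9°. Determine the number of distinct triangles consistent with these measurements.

0

ZY·sin Y = 8.8·sin(137.9°) ≈ 5.9.
Since ∠Y is not acute, a triangle exists only if XZ > ZY; here XZ ≤ ZY, so there is no triangle.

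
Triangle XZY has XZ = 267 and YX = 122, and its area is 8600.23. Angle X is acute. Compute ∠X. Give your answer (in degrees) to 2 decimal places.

∠X ≈ 31.87°

From area = ½·YX·XZ·sin X, we get sin X = 2·area/(YX·XZ) ≈ 0.52804.
Taking the acute solution, ∠X ≈ 31.87°.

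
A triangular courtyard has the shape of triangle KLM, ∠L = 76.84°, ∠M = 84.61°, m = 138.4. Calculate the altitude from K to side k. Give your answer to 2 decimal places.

h_K ≈ 134.77

The third angle is ∠K = 180° − ∠L − ∠M = 18.55°.
Law of sines: k = m·sin K/sin M ≈ 44.225.
Law of sines: l = m·sin L/sin M ≈ 135.36.
Area = ½·m·k·sin L ≈ 2980.
The altitude from K has length 2·area/k ≈ 134.77.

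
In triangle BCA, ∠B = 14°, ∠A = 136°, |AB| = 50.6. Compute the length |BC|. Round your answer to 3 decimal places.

The third angle is ∠C = 180° − ∠A − ∠B = 30.00°.
Law of sines: |BC| = |AB|·sin A/sin C ≈ 70.299.

70.299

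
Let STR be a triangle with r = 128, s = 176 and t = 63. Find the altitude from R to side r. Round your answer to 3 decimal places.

Semiperimeter p = (176 + 63 + 128)/2 = 183.5.
Heron's formula: area = √(183.5·7.5·120.5·55.5) ≈ 3033.8.
The altitude from R has length 2·area/r ≈ 47.403.

h_R ≈ 47.403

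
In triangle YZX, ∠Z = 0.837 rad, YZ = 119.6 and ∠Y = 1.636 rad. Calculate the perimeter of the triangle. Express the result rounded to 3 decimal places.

455.414

The third angle is ∠X = π − ∠Y − ∠Z = 0.669 rad.
Law of sines: ZX = YZ·sin Y/sin X ≈ 192.53.
Law of sines: XY = YZ·sin Z/sin X ≈ 143.28.
Semiperimeter s = (192.53+143.28+119.6)/2 = 227.71.
Perimeter = 192.53 + 143.28 + 119.6 = 455.41.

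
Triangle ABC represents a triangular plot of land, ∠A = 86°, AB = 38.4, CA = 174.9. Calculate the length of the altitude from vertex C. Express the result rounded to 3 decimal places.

h_C ≈ 174.474

By the law of cosines, BC² = CA² + AB² − 2·CA·AB·cos A = 31128, so BC ≈ 176.43.
Area = ½·CA·AB·sin A ≈ 3349.9.
The altitude from C has length 2·area/AB ≈ 174.47.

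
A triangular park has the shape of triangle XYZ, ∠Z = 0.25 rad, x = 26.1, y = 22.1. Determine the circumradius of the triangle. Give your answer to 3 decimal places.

By the law of cosines, z² = x² + y² − 2·x·y·cos Z = 51.863, so z ≈ 7.2016.
Area = ½·x·y·sin Z ≈ 71.353.
Circumradius = z/(2 sin Z) ≈ 14.554.

14.554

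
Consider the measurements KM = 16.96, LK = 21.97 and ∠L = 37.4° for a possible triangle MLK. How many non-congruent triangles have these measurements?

LK·sin L = 21.97·sin(37.4°) ≈ 13.34.
Since LK sin L < KM < LK (13.34 < 16.96 < 21.97), two triangles exist.

2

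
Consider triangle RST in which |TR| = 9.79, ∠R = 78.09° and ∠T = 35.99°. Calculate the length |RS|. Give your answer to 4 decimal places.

The third angle is ∠S = 180° − ∠T − ∠R = 65.92°.
Law of sines: |RS| = |TR|·sin T/sin S ≈ 6.3014.

6.3014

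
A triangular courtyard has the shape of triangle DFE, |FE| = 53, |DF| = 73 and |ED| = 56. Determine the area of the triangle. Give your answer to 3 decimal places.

Semiperimeter s = (53 + 56 + 73)/2 = 91.
Heron's formula: area = √(91·38·35·18) ≈ 1476.

1475.988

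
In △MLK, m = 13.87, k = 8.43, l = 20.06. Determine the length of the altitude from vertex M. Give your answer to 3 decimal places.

Semiperimeter s = (13.87 + 20.06 + 8.43)/2 = 21.18.
Heron's formula: area = √(21.18·7.31·1.12·12.75) ≈ 47.02.
The altitude from M has length 2·area/m ≈ 6.7802.

h_M ≈ 6.780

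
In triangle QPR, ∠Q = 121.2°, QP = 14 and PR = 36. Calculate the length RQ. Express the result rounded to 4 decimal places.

26.6975

Law of sines: sin R = QP·sin Q/PR ≈ 0.33264.
Since PR ≥ QP, only the acute value applies: ∠R ≈ 19.43°.
Then ∠P = 180° − ∠Q − ∠R ≈ 39.37°.
Law of sines gives RQ = PR·sin P/sin Q ≈ 26.698.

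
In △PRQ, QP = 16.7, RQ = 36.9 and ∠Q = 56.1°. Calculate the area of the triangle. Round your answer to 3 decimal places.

255.739

Area = ½·RQ·QP·sin Q ≈ 255.74.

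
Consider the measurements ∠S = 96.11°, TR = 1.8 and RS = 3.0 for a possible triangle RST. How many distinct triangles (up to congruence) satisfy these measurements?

0

RS·sin S = 3.0·sin(96.11°) ≈ 2.983.
Since ∠S is not acute, a triangle exists only if TR > RS; here TR ≤ RS, so there is no triangle.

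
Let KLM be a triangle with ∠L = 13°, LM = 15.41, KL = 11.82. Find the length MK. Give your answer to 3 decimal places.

4.714

By the law of cosines, MK² = KL² + LM² − 2·KL·LM·cos L = 22.225, so MK ≈ 4.7143.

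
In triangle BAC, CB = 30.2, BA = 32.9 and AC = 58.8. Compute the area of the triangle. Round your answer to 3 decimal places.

Semiperimeter s = (58.8 + 30.2 + 32.9)/2 = 60.95.
Heron's formula: area = √(60.95·2.15·30.75·28.05) ≈ 336.2.

area ≈ 336.198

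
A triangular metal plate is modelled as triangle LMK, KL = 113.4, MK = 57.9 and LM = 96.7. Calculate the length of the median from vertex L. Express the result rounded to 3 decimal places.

m_L ≈ 101.327

Median from L: ½√(2·KL² + 2·LM² − MK²) ≈ 101.33.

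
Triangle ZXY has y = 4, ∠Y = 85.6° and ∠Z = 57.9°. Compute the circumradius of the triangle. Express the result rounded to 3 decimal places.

2.006

The third angle is ∠X = 180° − ∠Y − ∠Z = 36.50°.
Law of sines: z = y·sin Z/sin Y ≈ 3.3985.
Law of sines: x = y·sin X/sin Y ≈ 2.3863.
Circumradius = y/(2 sin Y) ≈ 2.0059.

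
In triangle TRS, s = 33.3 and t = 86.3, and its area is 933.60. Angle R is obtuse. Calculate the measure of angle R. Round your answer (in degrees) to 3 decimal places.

From area = ½·s·t·sin R, we get sin R = 2·area/(s·t) ≈ 0.64973.
Taking the obtuse solution, ∠R ≈ 139.48°.

∠R ≈ 139.478°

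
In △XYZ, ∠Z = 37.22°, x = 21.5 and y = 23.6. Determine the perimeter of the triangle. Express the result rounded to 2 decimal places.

By the law of cosines, z² = x² + y² − 2·x·y·cos Z = 211.11, so z ≈ 14.529.
Semiperimeter s = (21.5+23.6+14.529)/2 = 29.815.
Perimeter = 21.5 + 23.6 + 14.529 = 59.629.

perimeter ≈ 59.63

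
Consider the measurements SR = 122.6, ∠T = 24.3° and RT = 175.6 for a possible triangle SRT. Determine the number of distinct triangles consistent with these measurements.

2

RT·sin T = 175.6·sin(24.3°) ≈ 72.26.
Since RT sin T < SR < RT (72.26 < 122.6 < 175.6), two triangles exist.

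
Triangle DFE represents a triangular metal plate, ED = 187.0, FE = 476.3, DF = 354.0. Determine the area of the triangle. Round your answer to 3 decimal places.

Semiperimeter s = (476.3 + 187 + 354)/2 = 508.65.
Heron's formula: area = √(508.65·32.35·321.65·154.65) ≈ 28610.

area ≈ 28609.707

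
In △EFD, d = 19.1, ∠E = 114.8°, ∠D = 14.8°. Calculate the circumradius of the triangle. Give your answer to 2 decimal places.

R ≈ 37.39

The third angle is ∠F = 180° − ∠D − ∠E = 50.40°.
Law of sines: e = d·sin E/sin D ≈ 67.876.
Law of sines: f = d·sin F/sin D ≈ 57.612.
Circumradius = d/(2 sin D) ≈ 37.386.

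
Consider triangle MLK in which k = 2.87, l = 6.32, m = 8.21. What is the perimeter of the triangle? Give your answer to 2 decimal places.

Perimeter = 8.21 + 6.32 + 2.87 = 17.4.

17.40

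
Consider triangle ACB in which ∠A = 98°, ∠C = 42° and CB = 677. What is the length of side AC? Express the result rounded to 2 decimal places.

The third angle is ∠B = 180° − ∠A − ∠C = 40.00°.
Law of sines: AC = CB·sin B/sin A ≈ 439.44.

439.44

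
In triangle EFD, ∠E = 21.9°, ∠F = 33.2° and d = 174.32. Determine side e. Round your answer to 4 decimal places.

The third angle is ∠D = 180° − ∠E − ∠F = 124.90°.
Law of sines: e = d·sin E/sin D ≈ 79.277.

79.2771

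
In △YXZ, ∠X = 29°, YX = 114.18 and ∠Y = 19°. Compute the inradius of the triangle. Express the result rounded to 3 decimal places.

The third angle is ∠Z = 180° − ∠Y − ∠X = 132.00°.
Law of sines: XZ = YX·sin Y/sin Z ≈ 50.022.
Law of sines: ZY = YX·sin X/sin Z ≈ 74.488.
Area = ½·YX·XZ·sin X ≈ 1384.5.
Semiperimeter s = (50.022+74.488+114.18)/2 = 119.34.
Inradius = area/s = 1384.5/119.34 ≈ 11.601.

11.601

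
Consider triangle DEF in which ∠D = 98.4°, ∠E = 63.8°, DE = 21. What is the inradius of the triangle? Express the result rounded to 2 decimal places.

r ≈ 8.50

The third angle is ∠F = 180° − ∠D − ∠E = 17.80°.
Law of sines: EF = DE·sin D/sin F ≈ 67.959.
Law of sines: FD = DE·sin E/sin F ≈ 61.638.
Area = ½·DE·EF·sin E ≈ 640.26.
Semiperimeter s = (67.959+61.638+21)/2 = 75.298.
Inradius = area/s = 640.26/75.298 ≈ 8.5029.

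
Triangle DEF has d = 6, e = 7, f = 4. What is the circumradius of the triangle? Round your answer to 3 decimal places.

By the law of cosines, cos D = (e² + f² − d²) / (2·e·f) ≈ 0.51786, so ∠D ≈ 58.81°.
Circumradius = d/(2 sin D) ≈ 3.5069.

R ≈ 3.507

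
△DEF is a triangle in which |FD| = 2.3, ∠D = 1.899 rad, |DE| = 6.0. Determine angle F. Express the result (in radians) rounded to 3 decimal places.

By the law of cosines, |EF|² = |FD|² + |DE|² − 2·|FD|·|DE|·cos D = 50.187, so |EF| ≈ 7.0843.
Law of cosines again: cos F = (|EF|² + |FD|² − |DE|²)/(2·|EF|·|FD|) ≈ 0.59767, so ∠F ≈ 0.930 rad.

0.930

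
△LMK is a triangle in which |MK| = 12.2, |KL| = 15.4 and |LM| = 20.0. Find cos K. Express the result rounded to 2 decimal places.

By the law of cosines, cos K = (|MK|² + |KL|² − |LM|²) / (2·|MK|·|KL|) ≈ -0.03726, so ∠K ≈ 92.14°.

cos K ≈ -0.04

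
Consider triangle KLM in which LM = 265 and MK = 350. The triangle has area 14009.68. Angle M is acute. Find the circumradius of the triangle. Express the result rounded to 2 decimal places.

From area = ½·LM·MK·sin M, we get sin M = 2·area/(LM·MK) ≈ 0.30210.
Taking the acute solution, ∠M ≈ 17.58°.
Law of cosines then gives KL ≈ 126.06.
Circumradius = KL/(2 sin M) ≈ 208.65.

R ≈ 208.65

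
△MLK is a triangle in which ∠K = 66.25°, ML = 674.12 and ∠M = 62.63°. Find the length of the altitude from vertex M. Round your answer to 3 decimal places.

The third angle is ∠L = 180° − ∠K − ∠M = 51.12°.
Law of sines: LK = ML·sin M/sin K ≈ 654.05.
Law of sines: KM = ML·sin L/sin K ≈ 573.33.
Area = ½·ML·LK·sin L ≈ 1.7161e+05.
The altitude from M has length 2·area/LK ≈ 524.78.

h_M ≈ 524.777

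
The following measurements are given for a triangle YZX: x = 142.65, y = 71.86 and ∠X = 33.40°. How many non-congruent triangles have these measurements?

1

y·sin X = 71.86·sin(33.40°) ≈ 39.56.
Since x ≥ y, exactly one triangle exists.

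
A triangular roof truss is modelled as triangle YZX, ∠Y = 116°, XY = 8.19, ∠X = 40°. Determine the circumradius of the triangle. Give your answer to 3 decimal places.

R ≈ 10.068

The third angle is ∠Z = 180° − ∠X − ∠Y = 24.00°.
Law of sines: ZX = XY·sin Y/sin Z ≈ 18.098.
Law of sines: YZ = XY·sin X/sin Z ≈ 12.943.
Circumradius = XY/(2 sin Z) ≈ 10.068.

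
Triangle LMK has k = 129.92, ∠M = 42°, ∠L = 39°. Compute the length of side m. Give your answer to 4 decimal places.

88.0171

The third angle is ∠K = 180° − ∠L − ∠M = 99.00°.
Law of sines: m = k·sin M/sin K ≈ 88.017.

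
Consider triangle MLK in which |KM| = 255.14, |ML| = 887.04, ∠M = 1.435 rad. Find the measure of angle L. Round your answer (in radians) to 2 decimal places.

By the law of cosines, |LK|² = |KM|² + |ML|² − 2·|KM|·|ML|·cos M = 7.9066e+05, so |LK| ≈ 889.19.
Law of cosines again: cos L = (|ML|² + |LK|² − |KM|²)/(2·|ML|·|LK|) ≈ 0.95874, so ∠L ≈ 0.288 rad.

∠L ≈ 0.29 rad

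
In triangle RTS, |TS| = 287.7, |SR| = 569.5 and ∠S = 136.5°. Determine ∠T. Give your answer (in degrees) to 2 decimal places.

By the law of cosines, |RT|² = |TS|² + |SR|² − 2·|TS|·|SR|·cos S = 6.448e+05, so |RT| ≈ 802.99.
Law of cosines again: cos T = (|RT|² + |TS|² − |SR|²)/(2·|RT|·|TS|) ≈ 0.87273, so ∠T ≈ 29.22°.

29.22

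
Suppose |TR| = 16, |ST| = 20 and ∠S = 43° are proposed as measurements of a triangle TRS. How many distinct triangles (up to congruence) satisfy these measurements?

2

|ST|·sin S = 20·sin(43°) ≈ 13.64.
Since |ST| sin S < |TR| < |ST| (13.64 < 16 < 20), two triangles exist.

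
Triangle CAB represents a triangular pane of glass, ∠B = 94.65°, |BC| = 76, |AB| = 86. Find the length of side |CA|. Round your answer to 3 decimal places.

By the law of cosines, |CA|² = |AB|² + |BC|² − 2·|AB|·|BC|·cos B = 14232, so |CA| ≈ 119.3.

119.297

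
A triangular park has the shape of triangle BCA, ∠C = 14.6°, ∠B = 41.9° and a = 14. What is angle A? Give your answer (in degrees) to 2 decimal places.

∠A ≈ 123.50°

The third angle is ∠A = 180° − ∠B − ∠C = 123.50°.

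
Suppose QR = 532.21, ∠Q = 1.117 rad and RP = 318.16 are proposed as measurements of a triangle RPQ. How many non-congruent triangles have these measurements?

QR·sin Q = 532.21·sin(1.117 rad) ≈ 478.3.
Since RP = 318.16 < 478.3 = QR sin Q, no triangle exists.

0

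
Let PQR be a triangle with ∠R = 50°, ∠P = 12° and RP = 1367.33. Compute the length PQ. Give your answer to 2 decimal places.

1186.29

The third angle is ∠Q = 180° − ∠R − ∠P = 118.00°.
Law of sines: PQ = RP·sin R/sin Q ≈ 1186.3.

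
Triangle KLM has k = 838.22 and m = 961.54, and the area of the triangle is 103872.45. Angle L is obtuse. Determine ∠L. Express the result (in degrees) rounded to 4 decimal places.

∠L ≈ 165.0632°

From area = ½·m·k·sin L, we get sin L = 2·area/(m·k) ≈ 0.25775.
Taking the obtuse solution, ∠L ≈ 165.06°.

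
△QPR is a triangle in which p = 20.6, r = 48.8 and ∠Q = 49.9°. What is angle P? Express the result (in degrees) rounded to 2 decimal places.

∠P ≈ 23.92°

By the law of cosines, q² = p² + r² − 2·p·r·cos Q = 1510.8, so q ≈ 38.868.
Law of cosines again: cos P = (r² + q² − p²)/(2·r·q) ≈ 0.91414, so ∠P ≈ 23.92°.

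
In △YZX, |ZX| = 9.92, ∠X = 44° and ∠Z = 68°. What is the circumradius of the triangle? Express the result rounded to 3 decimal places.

The third angle is ∠Y = 180° − ∠Z − ∠X = 68.00°.
Law of sines: |XY| = |ZX|·sin Z/sin Y ≈ 9.92.
Law of sines: |YZ| = |ZX|·sin X/sin Y ≈ 7.4322.
Circumradius = |ZX|/(2 sin Y) ≈ 5.3495.

5.350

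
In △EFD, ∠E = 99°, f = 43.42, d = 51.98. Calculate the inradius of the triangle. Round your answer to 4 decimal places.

13.2567

By the law of cosines, e² = f² + d² − 2·f·d·cos E = 5293.4, so e ≈ 72.755.
Area = ½·f·d·sin E ≈ 1114.6.
Semiperimeter s = (72.755+43.42+51.98)/2 = 84.078.
Inradius = area/s = 1114.6/84.078 ≈ 13.257.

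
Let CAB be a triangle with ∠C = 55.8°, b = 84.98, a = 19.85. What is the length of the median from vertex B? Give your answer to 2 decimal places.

m_B ≈ 35.37

By the law of cosines, c² = a² + b² − 2·a·b·cos C = 5719.3, so c ≈ 75.626.
Median from B: ½√(2·c² + 2·a² − b²) ≈ 35.373.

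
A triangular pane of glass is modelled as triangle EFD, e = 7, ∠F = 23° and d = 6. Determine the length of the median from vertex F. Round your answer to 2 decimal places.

6.37

By the law of cosines, f² = d² + e² − 2·d·e·cos F = 7.6776, so f ≈ 2.7708.
Median from F: ½√(2·d² + 2·e² − f²) ≈ 6.3703.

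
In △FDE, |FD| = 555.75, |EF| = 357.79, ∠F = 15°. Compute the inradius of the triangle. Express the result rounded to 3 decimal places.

By the law of cosines, |DE|² = |EF|² + |FD|² − 2·|EF|·|FD|·cos F = 52739, so |DE| ≈ 229.65.
Area = ½·|EF|·|FD|·sin F ≈ 25732.
Semiperimeter s = (229.65+357.79+555.75)/2 = 571.59.
Inradius = area/s = 25732/571.59 ≈ 45.018.

r ≈ 45.018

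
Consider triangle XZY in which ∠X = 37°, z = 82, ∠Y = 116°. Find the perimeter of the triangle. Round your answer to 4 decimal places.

The third angle is ∠Z = 180° − ∠Y − ∠X = 27.00°.
Law of sines: x = z·sin X/sin Z ≈ 108.7.
Law of sines: y = z·sin Y/sin Z ≈ 162.34.
Semiperimeter s = (108.7+82+162.34)/2 = 176.52.
Perimeter = 108.7 + 82 + 162.34 = 353.04.

perimeter ≈ 353.0408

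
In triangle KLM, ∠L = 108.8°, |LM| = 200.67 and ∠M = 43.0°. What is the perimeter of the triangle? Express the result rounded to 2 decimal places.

perimeter ≈ 892.28

The third angle is ∠K = 180° − ∠L − ∠M = 28.20°.
Law of sines: |MK| = |LM|·sin L/sin K ≈ 402.
Law of sines: |KL| = |LM|·sin M/sin K ≈ 289.61.
Semiperimeter s = (200.67+402+289.61)/2 = 446.14.
Perimeter = 200.67 + 402 + 289.61 = 892.28.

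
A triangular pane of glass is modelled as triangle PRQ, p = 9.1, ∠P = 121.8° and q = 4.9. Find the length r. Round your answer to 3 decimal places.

Law of sines: sin Q = q·sin P/p ≈ 0.45763.
Since p ≥ q, only the acute value applies: ∠Q ≈ 27.23°.
Then ∠R = 180° − ∠P − ∠Q ≈ 30.97°.
Law of sines gives r = p·sin R/sin P ≈ 5.5091.

5.509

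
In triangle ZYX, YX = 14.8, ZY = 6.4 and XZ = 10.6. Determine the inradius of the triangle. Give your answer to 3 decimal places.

Semiperimeter s = (14.8 + 10.6 + 6.4)/2 = 15.9.
Heron's formula: area = √(15.9·1.1·5.3·9.5) ≈ 29.675.
Inradius = area/s = 29.675/15.9 ≈ 1.8664.

r ≈ 1.866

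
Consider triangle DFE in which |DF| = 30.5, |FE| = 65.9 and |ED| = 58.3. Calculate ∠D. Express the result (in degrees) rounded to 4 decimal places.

∠D ≈ 90.2202°

By the law of cosines, cos D = (|ED|² + |DF|² − |FE|²) / (2·|ED|·|DF|) ≈ -0.00384, so ∠D ≈ 90.22°.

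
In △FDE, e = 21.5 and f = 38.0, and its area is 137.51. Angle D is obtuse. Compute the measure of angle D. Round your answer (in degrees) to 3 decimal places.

From area = ½·e·f·sin D, we get sin D = 2·area/(e·f) ≈ 0.33662.
Taking the obtuse solution, ∠D ≈ 160.33°.

∠D ≈ 160.329°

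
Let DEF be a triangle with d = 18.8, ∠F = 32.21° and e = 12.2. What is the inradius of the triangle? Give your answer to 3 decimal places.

By the law of cosines, f² = d² + e² − 2·d·e·cos F = 114.16, so f ≈ 10.684.
Area = ½·d·e·sin F ≈ 61.127.
Semiperimeter s = (18.8+12.2+10.684)/2 = 20.842.
Inradius = area/s = 61.127/20.842 ≈ 2.9329.

2.933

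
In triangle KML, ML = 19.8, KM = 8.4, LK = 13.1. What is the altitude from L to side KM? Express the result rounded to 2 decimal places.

h_L ≈ 9.59

Semiperimeter s = (19.8 + 13.1 + 8.4)/2 = 20.65.
Heron's formula: area = √(20.65·0.85·7.55·12.25) ≈ 40.291.
The altitude from L has length 2·area/KM ≈ 9.5932.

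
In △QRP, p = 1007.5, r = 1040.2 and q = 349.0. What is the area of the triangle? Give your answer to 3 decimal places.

175273.341

Semiperimeter s = (349 + 1040.2 + 1007.5)/2 = 1198.3.
Heron's formula: area = √(1198.3·849.35·158.15·190.85) ≈ 1.7527e+05.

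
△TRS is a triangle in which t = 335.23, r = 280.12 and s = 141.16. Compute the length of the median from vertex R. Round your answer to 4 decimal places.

Median from R: ½√(2·s² + 2·t² − r²) ≈ 215.72.

m_R ≈ 215.7217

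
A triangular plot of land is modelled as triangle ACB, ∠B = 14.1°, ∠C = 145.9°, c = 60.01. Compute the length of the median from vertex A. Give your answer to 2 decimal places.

The third angle is ∠A = 180° − ∠C − ∠B = 20.00°.
Law of sines: a = c·sin A/sin C ≈ 36.609.
Law of sines: b = c·sin B/sin C ≈ 26.076.
Median from A: ½√(2·c² + 2·b² − a²) ≈ 42.491.

42.49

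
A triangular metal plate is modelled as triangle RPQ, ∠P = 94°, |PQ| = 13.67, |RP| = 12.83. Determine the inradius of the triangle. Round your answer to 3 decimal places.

By the law of cosines, |QR|² = |RP|² + |PQ|² − 2·|RP|·|PQ|·cos P = 375.95, so |QR| ≈ 19.389.
Area = ½·|RP|·|PQ|·sin P ≈ 87.479.
Semiperimeter s = (13.67+19.389+12.83)/2 = 22.945.
Inradius = area/s = 87.479/22.945 ≈ 3.8126.

r ≈ 3.813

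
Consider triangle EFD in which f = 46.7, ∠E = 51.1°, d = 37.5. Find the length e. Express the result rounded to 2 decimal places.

By the law of cosines, e² = f² + d² − 2·f·d·cos E = 1387.7, so e ≈ 37.252.

37.25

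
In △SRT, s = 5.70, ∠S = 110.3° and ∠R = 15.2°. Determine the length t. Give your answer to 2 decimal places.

The third angle is ∠T = 180° − ∠S − ∠R = 54.50°.
Law of sines: t = s·sin T/sin S ≈ 4.9478.

4.95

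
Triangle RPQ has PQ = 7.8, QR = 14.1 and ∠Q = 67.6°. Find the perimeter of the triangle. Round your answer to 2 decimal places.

35.16

By the law of cosines, RP² = PQ² + QR² − 2·PQ·QR·cos Q = 175.83, so RP ≈ 13.26.
Semiperimeter s = (7.8+14.1+13.26)/2 = 17.58.
Perimeter = 7.8 + 14.1 + 13.26 = 35.16.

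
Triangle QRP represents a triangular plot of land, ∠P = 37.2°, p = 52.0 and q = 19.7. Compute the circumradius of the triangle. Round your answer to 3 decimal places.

43.004

Law of sines: sin Q = q·sin P/p ≈ 0.22905.
Since p ≥ q, only the acute value applies: ∠Q ≈ 13.24°.
Then ∠R = 180° − ∠P − ∠Q ≈ 129.56°.
Law of sines gives r = p·sin R/sin P ≈ 66.309.
Circumradius = p/(2 sin P) ≈ 43.004.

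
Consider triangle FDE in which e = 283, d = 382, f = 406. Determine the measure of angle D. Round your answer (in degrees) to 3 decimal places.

64.480

By the law of cosines, cos D = (e² + f² − d²) / (2·e·f) ≈ 0.43082, so ∠D ≈ 64.48°.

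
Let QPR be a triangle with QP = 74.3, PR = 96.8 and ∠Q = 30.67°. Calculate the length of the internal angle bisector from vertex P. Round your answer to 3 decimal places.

37.984

Law of sines: sin R = QP·sin Q/PR ≈ 0.39153.
Since PR ≥ QP, only the acute value applies: ∠R ≈ 23.05°.
Then ∠P = 180° − ∠Q − ∠R ≈ 126.28°.
Law of sines gives RQ = PR·sin P/sin Q ≈ 152.98.
The bisector from P has length 2·QP·PR·cos(∠P/2)/(QP+PR) ≈ 37.984.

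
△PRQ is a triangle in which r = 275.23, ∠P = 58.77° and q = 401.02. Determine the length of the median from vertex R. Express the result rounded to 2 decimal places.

By the law of cosines, p² = r² + q² − 2·r·q·cos P = 1.2212e+05, so p ≈ 349.45.
Median from R: ½√(2·q² + 2·p² − r²) ≈ 350.04.

m_R ≈ 350.04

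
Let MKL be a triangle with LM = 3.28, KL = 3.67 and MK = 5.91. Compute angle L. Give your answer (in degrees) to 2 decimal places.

∠L ≈ 116.39°

By the law of cosines, cos L = (KL² + LM² − MK²) / (2·KL·LM) ≈ -0.44447, so ∠L ≈ 116.39°.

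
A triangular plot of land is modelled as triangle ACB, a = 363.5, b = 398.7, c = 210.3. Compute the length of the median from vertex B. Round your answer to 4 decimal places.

Median from B: ½√(2·a² + 2·c² − b²) ≈ 220.09.

m_B ≈ 220.0880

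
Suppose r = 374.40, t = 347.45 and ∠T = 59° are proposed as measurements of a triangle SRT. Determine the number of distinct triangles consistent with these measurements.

2

r·sin T = 374.40·sin(59°) ≈ 320.9.
Since r sin T < t < r (320.9 < 347.45 < 374.40), two triangles exist.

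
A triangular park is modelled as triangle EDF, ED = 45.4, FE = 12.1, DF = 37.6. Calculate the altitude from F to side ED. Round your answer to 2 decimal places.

8.37

Semiperimeter s = (37.6 + 12.1 + 45.4)/2 = 47.55.
Heron's formula: area = √(47.55·9.95·35.45·2.15) ≈ 189.9.
The altitude from F has length 2·area/ED ≈ 8.3654.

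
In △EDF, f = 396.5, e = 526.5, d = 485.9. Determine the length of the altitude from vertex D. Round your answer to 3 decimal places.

378.070

Semiperimeter s = (526.5 + 485.9 + 396.5)/2 = 704.45.
Heron's formula: area = √(704.45·177.95·218.55·307.95) ≈ 91852.
The altitude from D has length 2·area/d ≈ 378.07.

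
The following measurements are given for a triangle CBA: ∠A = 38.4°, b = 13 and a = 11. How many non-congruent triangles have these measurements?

2

b·sin A = 13·sin(38.4°) ≈ 8.075.
Since b sin A < a < b (8.075 < 11 < 13), two triangles exist.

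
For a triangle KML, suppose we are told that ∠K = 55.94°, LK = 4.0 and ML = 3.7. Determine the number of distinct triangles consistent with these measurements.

2

LK·sin K = 4.0·sin(55.94°) ≈ 3.314.
Since LK sin K < ML < LK (3.314 < 3.7 < 4.0), two triangles exist.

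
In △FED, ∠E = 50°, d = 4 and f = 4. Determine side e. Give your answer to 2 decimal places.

By the law of cosines, e² = d² + f² − 2·d·f·cos E = 11.431, so e ≈ 3.3809.

3.38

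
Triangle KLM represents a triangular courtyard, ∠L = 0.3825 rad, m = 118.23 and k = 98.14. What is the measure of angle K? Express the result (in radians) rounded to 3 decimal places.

By the law of cosines, l² = m² + k² − 2·m·k·cos L = 2080.6, so l ≈ 45.614.
Law of cosines again: cos K = (l² + m² − k²)/(2·l·m) ≈ 0.59592, so ∠K ≈ 0.9324 rad.

∠K ≈ 0.932 rad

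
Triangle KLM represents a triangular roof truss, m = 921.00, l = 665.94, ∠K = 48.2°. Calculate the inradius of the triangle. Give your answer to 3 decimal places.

200.934

By the law of cosines, k² = l² + m² − 2·l·m·cos K = 4.7411e+05, so k ≈ 688.55.
Area = ½·l·m·sin K ≈ 2.2861e+05.
Semiperimeter s = (688.55+665.94+921)/2 = 1137.7.
Inradius = area/s = 2.2861e+05/1137.7 ≈ 200.93.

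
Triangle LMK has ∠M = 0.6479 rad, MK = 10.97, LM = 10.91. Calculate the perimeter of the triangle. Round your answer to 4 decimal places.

By the law of cosines, KL² = LM² + MK² − 2·LM·MK·cos M = 48.51, so KL ≈ 6.9649.
Semiperimeter s = (10.97+6.9649+10.91)/2 = 14.422.
Perimeter = 10.97 + 6.9649 + 10.91 = 28.845.

28.8449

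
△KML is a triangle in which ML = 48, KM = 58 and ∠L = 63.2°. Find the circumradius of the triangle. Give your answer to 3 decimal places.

32.490

Law of sines: sin K = ML·sin L/KM ≈ 0.73869.
Since KM ≥ ML, only the acute value applies: ∠K ≈ 47.62°.
Then ∠M = 180° − ∠L − ∠K ≈ 69.18°.
Law of sines gives LK = KM·sin M/sin L ≈ 60.737.
Circumradius = KM/(2 sin L) ≈ 32.49.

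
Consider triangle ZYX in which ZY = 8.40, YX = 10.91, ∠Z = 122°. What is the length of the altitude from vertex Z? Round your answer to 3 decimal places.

h_Z ≈ 2.489

Law of sines: sin X = ZY·sin Z/YX ≈ 0.65294.
Since YX ≥ ZY, only the acute value applies: ∠X ≈ 40.76°.
Then ∠Y = 180° − ∠Z − ∠X ≈ 17.24°.
Law of sines gives XZ = YX·sin Y/sin Z ≈ 3.812.
Area = ½·YX·ZY·sin Y ≈ 13.578.
The altitude from Z has length 2·area/YX ≈ 2.489.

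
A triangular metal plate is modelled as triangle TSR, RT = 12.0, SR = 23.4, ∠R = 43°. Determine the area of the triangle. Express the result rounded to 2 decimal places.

area ≈ 95.75

Area = ½·SR·RT·sin R ≈ 95.753.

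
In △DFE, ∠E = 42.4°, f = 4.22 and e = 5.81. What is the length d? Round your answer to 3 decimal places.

8.182

Law of sines: sin F = f·sin E/e ≈ 0.48977.
Since e ≥ f, only the acute value applies: ∠F ≈ 29.33°.
Then ∠D = 180° − ∠E − ∠F ≈ 108.27°.
Law of sines gives d = e·sin D/sin E ≈ 8.1817.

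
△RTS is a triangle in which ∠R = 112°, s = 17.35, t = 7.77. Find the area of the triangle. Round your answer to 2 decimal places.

Area = ½·t·s·sin R ≈ 62.497.

area ≈ 62.50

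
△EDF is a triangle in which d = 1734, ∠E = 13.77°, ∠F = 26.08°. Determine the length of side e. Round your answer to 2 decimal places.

644.11

The third angle is ∠D = 180° − ∠F − ∠E = 140.15°.
Law of sines: e = d·sin E/sin D ≈ 644.11.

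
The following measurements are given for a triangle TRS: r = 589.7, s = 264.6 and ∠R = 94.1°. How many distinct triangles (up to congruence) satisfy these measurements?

s·sin R = 264.6·sin(94.1°) ≈ 263.9.
Since ∠R is not acute, a triangle exists only if r > s; here r > s, so there is exactly one triangle.

1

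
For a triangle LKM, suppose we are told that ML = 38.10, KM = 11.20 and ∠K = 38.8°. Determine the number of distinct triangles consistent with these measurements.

1

KM·sin K = 11.20·sin(38.8°) ≈ 7.018.
Since ML ≥ KM, exactly one triangle exists.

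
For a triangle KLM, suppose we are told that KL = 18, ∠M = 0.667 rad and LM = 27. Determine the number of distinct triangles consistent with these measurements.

2

LM·sin M = 27·sin(0.667 rad) ≈ 16.7.
Since LM sin M < KL < LM (16.7 < 18 < 27), two triangles exist.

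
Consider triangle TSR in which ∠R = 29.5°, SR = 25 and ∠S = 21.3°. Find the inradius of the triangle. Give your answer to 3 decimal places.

The third angle is ∠T = 180° − ∠S − ∠R = 129.20°.
Law of sines: RT = SR·sin S/sin T ≈ 11.719.
Law of sines: TS = SR·sin R/sin T ≈ 15.886.
Area = ½·SR·RT·sin R ≈ 72.132.
Semiperimeter s = (25+11.719+15.886)/2 = 26.302.
Inradius = area/s = 72.132/26.302 ≈ 2.7424.

2.742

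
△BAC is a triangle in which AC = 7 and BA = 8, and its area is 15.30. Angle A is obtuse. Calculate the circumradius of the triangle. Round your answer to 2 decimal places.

13.16

From area = ½·BA·AC·sin A, we get sin A = 2·area/(BA·AC) ≈ 0.54643.
Taking the obtuse solution, ∠A ≈ 146.88°.
Law of cosines then gives CB ≈ 14.381.
Circumradius = CB/(2 sin A) ≈ 13.159.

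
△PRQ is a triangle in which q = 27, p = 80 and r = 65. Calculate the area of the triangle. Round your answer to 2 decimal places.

area ≈ 799.58

Semiperimeter s = (80 + 65 + 27)/2 = 86.
Heron's formula: area = √(86·6·21·59) ≈ 799.58.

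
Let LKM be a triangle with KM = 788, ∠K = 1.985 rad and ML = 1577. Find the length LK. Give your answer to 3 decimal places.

1085.202

Law of sines: sin L = KM·sin K/ML ≈ 0.45743.
Since ML ≥ KM, only the acute value applies: ∠L ≈ 0.475 rad.
Then ∠M = π − ∠K − ∠L ≈ 0.681 rad.
Law of sines gives LK = ML·sin M/sin K ≈ 1085.2.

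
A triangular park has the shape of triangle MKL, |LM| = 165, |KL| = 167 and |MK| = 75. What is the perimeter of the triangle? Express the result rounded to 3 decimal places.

perimeter ≈ 407.000

Perimeter = 167 + 165 + 75 = 407.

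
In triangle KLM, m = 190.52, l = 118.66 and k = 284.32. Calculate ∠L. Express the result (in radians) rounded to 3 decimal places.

By the law of cosines, cos L = (m² + k² − l²) / (2·m·k) ≈ 0.95125, so ∠L ≈ 0.314 rad.

∠L ≈ 0.314 rad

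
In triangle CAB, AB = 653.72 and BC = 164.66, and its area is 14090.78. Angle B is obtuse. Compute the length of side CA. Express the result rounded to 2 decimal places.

813.78

From area = ½·AB·BC·sin B, we get sin B = 2·area/(AB·BC) ≈ 0.26181.
Taking the obtuse solution, ∠B ≈ 2.877 rad.
Law of cosines then gives CA ≈ 813.78.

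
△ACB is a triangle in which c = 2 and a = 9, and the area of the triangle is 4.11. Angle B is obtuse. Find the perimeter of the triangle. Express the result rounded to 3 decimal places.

21.818

From area = ½·a·c·sin B, we get sin B = 2·area/(a·c) ≈ 0.45667.
Taking the obtuse solution, ∠B ≈ 152.83°.
Law of cosines then gives b ≈ 10.818.
Perimeter = 9 + 2 + 10.818 = 21.818.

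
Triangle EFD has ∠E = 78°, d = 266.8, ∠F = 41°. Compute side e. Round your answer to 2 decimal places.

The third angle is ∠D = 180° − ∠E − ∠F = 61.00°.
Law of sines: e = d·sin E/sin D ≈ 298.38.

298.38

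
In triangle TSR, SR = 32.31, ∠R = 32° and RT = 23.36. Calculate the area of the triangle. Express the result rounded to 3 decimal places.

Area = ½·SR·RT·sin R ≈ 199.98.

199.981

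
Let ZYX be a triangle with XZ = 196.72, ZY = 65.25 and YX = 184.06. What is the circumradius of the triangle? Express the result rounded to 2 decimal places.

By the law of cosines, cos Z = (XZ² + ZY² − YX²) / (2·XZ·ZY) ≈ 0.35362, so ∠Z ≈ 69.29°.
Circumradius = YX/(2 sin Z) ≈ 98.387.

R ≈ 98.39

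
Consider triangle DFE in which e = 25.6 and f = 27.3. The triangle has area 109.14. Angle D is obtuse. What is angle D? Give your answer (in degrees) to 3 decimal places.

From area = ½·f·e·sin D, we get sin D = 2·area/(f·e) ≈ 0.31233.
Taking the obtuse solution, ∠D ≈ 161.80°.

∠D ≈ 161.800°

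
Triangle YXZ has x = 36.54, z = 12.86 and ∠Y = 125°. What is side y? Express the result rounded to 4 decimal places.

45.1620

By the law of cosines, y² = x² + z² − 2·x·z·cos Y = 2039.6, so y ≈ 45.162.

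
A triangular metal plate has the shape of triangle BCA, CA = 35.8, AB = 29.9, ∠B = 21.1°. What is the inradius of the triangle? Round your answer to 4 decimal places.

5.2277

Law of sines: sin C = AB·sin B/CA ≈ 0.30067.
Since CA ≥ AB, only the acute value applies: ∠C ≈ 17.50°.
Then ∠A = 180° − ∠B − ∠C ≈ 141.40°.
Law of sines gives BC = CA·sin A/sin B ≈ 62.039.
Area = ½·CA·AB·sin A ≈ 333.89.
Semiperimeter s = (35.8+29.9+62.039)/2 = 63.869.
Inradius = area/s = 333.89/63.869 ≈ 5.2277.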